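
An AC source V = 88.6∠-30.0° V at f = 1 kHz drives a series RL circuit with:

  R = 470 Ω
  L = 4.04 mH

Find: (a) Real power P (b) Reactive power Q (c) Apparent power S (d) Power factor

Step 1 — Angular frequency: ω = 2π·f = 2π·1000 = 6283 rad/s.
Step 2 — Component impedances:
  R: Z = R = 470 Ω
  L: Z = jωL = j·6283·0.00404 = 0 + j25.38 Ω
Step 3 — Series combination: Z_total = R + L = 470 + j25.38 Ω = 470.7∠3.1° Ω.
Step 4 — Source phasor: V = 88.6∠-30.0° V = 76.73 - j44.3 V.
Step 5 — Current: I = V / Z = 0.1577 - j0.1028 A = 0.1882∠-33.1° A.
Step 6 — Complex power: S = V·I* = 16.65 + j0.8994 VA.
Step 7 — Real power: P = Re(S) = 16.65 W.
Step 8 — Reactive power: Q = Im(S) = 0.8994 VAR.
Step 9 — Apparent power: |S| = 16.68 VA.
Step 10 — Power factor: PF = P/|S| = 0.9985 (lagging).

(a) P = 16.65 W  (b) Q = 0.8994 VAR  (c) S = 16.68 VA  (d) PF = 0.9985 (lagging)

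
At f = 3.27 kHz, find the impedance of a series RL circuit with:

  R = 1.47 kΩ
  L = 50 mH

Step 1 — Angular frequency: ω = 2π·f = 2π·3270 = 2.055e+04 rad/s.
Step 2 — Component impedances:
  R: Z = R = 1470 Ω
  L: Z = jωL = j·2.055e+04·0.05 = 0 + j1027 Ω
Step 3 — Series combination: Z_total = R + L = 1470 + j1027 Ω = 1793∠34.9° Ω.

Z = 1470 + j1027 Ω = 1793∠34.9° Ω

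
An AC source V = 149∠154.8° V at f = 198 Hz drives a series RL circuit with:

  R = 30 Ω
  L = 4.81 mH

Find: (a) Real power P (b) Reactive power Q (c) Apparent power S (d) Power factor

Step 1 — Angular frequency: ω = 2π·f = 2π·198 = 1244 rad/s.
Step 2 — Component impedances:
  R: Z = R = 30 Ω
  L: Z = jωL = j·1244·0.00481 = 0 + j5.984 Ω
Step 3 — Series combination: Z_total = R + L = 30 + j5.984 Ω = 30.59∠11.3° Ω.
Step 4 — Source phasor: V = 149∠154.8° V = -134.8 + j63.44 V.
Step 5 — Current: I = V / Z = -3.916 + j2.896 A = 4.871∠143.5° A.
Step 6 — Complex power: S = V·I* = 711.7 + j142 VA.
Step 7 — Real power: P = Re(S) = 711.7 W.
Step 8 — Reactive power: Q = Im(S) = 142 VAR.
Step 9 — Apparent power: |S| = 725.7 VA.
Step 10 — Power factor: PF = P/|S| = 0.9807 (lagging).

(a) P = 711.7 W  (b) Q = 142 VAR  (c) S = 725.7 VA  (d) PF = 0.9807 (lagging)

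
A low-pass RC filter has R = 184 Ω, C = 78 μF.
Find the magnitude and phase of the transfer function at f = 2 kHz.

Step 1 — Angular frequency: ω = 2π·2000 = 1.257e+04 rad/s.
Step 2 — Transfer function: H(jω) = 1/(1 + jωRC).
Step 3 — Denominator: 1 + jωRC = 1 + j·1.257e+04·184·7.8e-05 = 1 + j180.4.
Step 4 — H = 3.074e-05 - j0.005545.
Step 5 — Magnitude: |H| = 0.005545 (-45.1 dB); phase: φ = -89.7°.

|H| = 0.005545 (-45.1 dB), φ = -89.7°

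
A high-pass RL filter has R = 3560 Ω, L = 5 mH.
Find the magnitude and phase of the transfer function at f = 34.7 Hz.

Step 1 — Angular frequency: ω = 2π·34.7 = 218 rad/s.
Step 2 — Transfer function: H(jω) = jωL/(R + jωL).
Step 3 — Numerator jωL = j·1.09; denominator R + jωL = 3560 + j1.09.
Step 4 — H = 9.377e-08 + j0.0003062.
Step 5 — Magnitude: |H| = 0.0003062 (-70.3 dB); phase: φ = 90.0°.

|H| = 0.0003062 (-70.3 dB), φ = 90.0°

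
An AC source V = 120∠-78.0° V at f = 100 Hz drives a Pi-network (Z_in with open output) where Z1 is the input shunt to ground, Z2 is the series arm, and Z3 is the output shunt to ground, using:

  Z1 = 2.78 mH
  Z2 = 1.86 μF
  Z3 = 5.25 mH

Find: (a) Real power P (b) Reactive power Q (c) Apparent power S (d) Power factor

Step 1 — Angular frequency: ω = 2π·f = 2π·100 = 628.3 rad/s.
Step 2 — Component impedances:
  Z1: Z = jωL = j·628.3·0.00278 = 0 + j1.747 Ω
  Z2: Z = 1/(jωC) = -j/(ω·C) = 0 - j855.7 Ω
  Z3: Z = jωL = j·628.3·0.00525 = 0 + j3.299 Ω
Step 3 — With open output, the series arm Z2 and the output shunt Z3 appear in series to ground: Z2 + Z3 = 0 - j852.4 Ω.
Step 4 — Parallel with input shunt Z1: Z_in = Z1 || (Z2 + Z3) = 0 + j1.75 Ω = 1.75∠90.0° Ω.
Step 5 — Source phasor: V = 120∠-78.0° V = 24.95 - j117.4 V.
Step 6 — Current: I = V / Z = -67.06 - j14.25 A = 68.56∠-168.0° A.
Step 7 — Complex power: S = V·I* = 0 + j8227 VA.
Step 8 — Real power: P = Re(S) = 0 W.
Step 9 — Reactive power: Q = Im(S) = 8227 VAR.
Step 10 — Apparent power: |S| = 8227 VA.
Step 11 — Power factor: PF = P/|S| = 0 (lagging).

(a) P = 0 W  (b) Q = 8227 VAR  (c) S = 8227 VA  (d) PF = 0 (lagging)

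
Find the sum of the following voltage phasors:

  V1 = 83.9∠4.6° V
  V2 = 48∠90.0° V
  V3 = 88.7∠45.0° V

Step 1 — Convert each phasor to rectangular form:
  V1 = 83.9·(cos(4.6°) + j·sin(4.6°)) = 83.63 + j6.729 V
  V2 = 48·(cos(90.0°) + j·sin(90.0°)) = 0 + j48 V
  V3 = 88.7·(cos(45.0°) + j·sin(45.0°)) = 62.72 + j62.72 V
Step 2 — Sum components: V_total = 146.4 + j117.4 V.
Step 3 — Convert to polar: |V_total| = 187.7 V, ∠V_total = 38.7°.

V_total = 187.7∠38.7° V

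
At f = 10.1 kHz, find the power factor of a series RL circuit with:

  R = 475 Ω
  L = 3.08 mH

Step 1 — Angular frequency: ω = 2π·f = 2π·1.01e+04 = 6.346e+04 rad/s.
Step 2 — Component impedances:
  R: Z = R = 475 Ω
  L: Z = jωL = j·6.346e+04·0.00308 = 0 + j195.5 Ω
Step 3 — Series combination: Z_total = R + L = 475 + j195.5 Ω = 513.6∠22.4° Ω.
Step 4 — Power factor: PF = cos(φ) = Re(Z)/|Z| = 475/513.6 = 0.9248.
Step 5 — Type: Im(Z) = 195.5 ⇒ lagging (phase φ = 22.4°).

PF = 0.9248 (lagging, φ = 22.4°)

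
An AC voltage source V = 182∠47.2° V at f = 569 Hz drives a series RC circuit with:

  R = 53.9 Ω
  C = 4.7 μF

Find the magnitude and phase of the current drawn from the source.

Step 1 — Angular frequency: ω = 2π·f = 2π·569 = 3575 rad/s.
Step 2 — Component impedances:
  R: Z = R = 53.9 Ω
  C: Z = 1/(jωC) = -j/(ω·C) = 0 - j59.51 Ω
Step 3 — Series combination: Z_total = R + C = 53.9 - j59.51 Ω = 80.29∠-47.8° Ω.
Step 4 — Source phasor: V = 182∠47.2° V = 123.7 + j133.5 V.
Step 5 — Ohm's law: I = V / Z_total = (123.7 + j133.5) / (53.9 - j59.51) = -0.1989 + j2.258 A.
Step 6 — Convert to polar: |I| = 2.267 A, ∠I = 95.0°.

I = 2.267∠95.0° A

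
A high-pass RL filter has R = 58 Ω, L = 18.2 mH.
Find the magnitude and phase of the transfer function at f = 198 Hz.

Step 1 — Angular frequency: ω = 2π·198 = 1244 rad/s.
Step 2 — Transfer function: H(jω) = jωL/(R + jωL).
Step 3 — Numerator jωL = j·22.64; denominator R + jωL = 58 + j22.64.
Step 4 — H = 0.1322 + j0.3388.
Step 5 — Magnitude: |H| = 0.3637 (-8.8 dB); phase: φ = 68.7°.

|H| = 0.3637 (-8.8 dB), φ = 68.7°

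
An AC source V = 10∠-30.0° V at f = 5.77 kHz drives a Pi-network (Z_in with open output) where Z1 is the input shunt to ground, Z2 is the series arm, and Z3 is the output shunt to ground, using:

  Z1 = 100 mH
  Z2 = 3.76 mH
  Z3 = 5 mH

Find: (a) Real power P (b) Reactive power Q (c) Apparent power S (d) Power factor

Step 1 — Angular frequency: ω = 2π·f = 2π·5770 = 3.625e+04 rad/s.
Step 2 — Component impedances:
  Z1: Z = jωL = j·3.625e+04·0.1 = 0 + j3625 Ω
  Z2: Z = jωL = j·3.625e+04·0.00376 = 0 + j136.3 Ω
  Z3: Z = jωL = j·3.625e+04·0.005 = 0 + j181.3 Ω
Step 3 — With open output, the series arm Z2 and the output shunt Z3 appear in series to ground: Z2 + Z3 = 0 + j317.6 Ω.
Step 4 — Parallel with input shunt Z1: Z_in = Z1 || (Z2 + Z3) = 0 + j292 Ω = 292∠90.0° Ω.
Step 5 — Source phasor: V = 10∠-30.0° V = 8.66 - j5 V.
Step 6 — Current: I = V / Z = -0.01712 - j0.02966 A = 0.03425∠-120.0° A.
Step 7 — Complex power: S = V·I* = 0 + j0.3425 VA.
Step 8 — Real power: P = Re(S) = 0 W.
Step 9 — Reactive power: Q = Im(S) = 0.3425 VAR.
Step 10 — Apparent power: |S| = 0.3425 VA.
Step 11 — Power factor: PF = P/|S| = 0 (lagging).

(a) P = 0 W  (b) Q = 0.3425 VAR  (c) S = 0.3425 VA  (d) PF = 0 (lagging)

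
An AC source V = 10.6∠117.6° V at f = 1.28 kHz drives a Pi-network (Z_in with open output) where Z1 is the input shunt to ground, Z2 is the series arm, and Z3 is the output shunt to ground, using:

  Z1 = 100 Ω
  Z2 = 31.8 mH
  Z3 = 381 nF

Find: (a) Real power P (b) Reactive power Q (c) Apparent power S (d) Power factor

Step 1 — Angular frequency: ω = 2π·f = 2π·1280 = 8042 rad/s.
Step 2 — Component impedances:
  Z1: Z = R = 100 Ω
  Z2: Z = jωL = j·8042·0.0318 = 0 + j255.8 Ω
  Z3: Z = 1/(jωC) = -j/(ω·C) = 0 - j326.4 Ω
Step 3 — With open output, the series arm Z2 and the output shunt Z3 appear in series to ground: Z2 + Z3 = 0 - j70.6 Ω.
Step 4 — Parallel with input shunt Z1: Z_in = Z1 || (Z2 + Z3) = 33.26 - j47.12 Ω = 57.67∠-54.8° Ω.
Step 5 — Source phasor: V = 10.6∠117.6° V = -4.911 + j9.394 V.
Step 6 — Current: I = V / Z = -0.1822 + j0.02438 A = 0.1838∠172.4° A.
Step 7 — Complex power: S = V·I* = 1.124 - j1.591 VA.
Step 8 — Real power: P = Re(S) = 1.124 W.
Step 9 — Reactive power: Q = Im(S) = -1.591 VAR.
Step 10 — Apparent power: |S| = 1.948 VA.
Step 11 — Power factor: PF = P/|S| = 0.5767 (leading).

(a) P = 1.124 W  (b) Q = -1.591 VAR  (c) S = 1.948 VA  (d) PF = 0.5767 (leading)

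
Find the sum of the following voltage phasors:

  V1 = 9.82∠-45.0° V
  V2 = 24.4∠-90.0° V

Step 1 — Convert each phasor to rectangular form:
  V1 = 9.82·(cos(-45.0°) + j·sin(-45.0°)) = 6.944 - j6.944 V
  V2 = 24.4·(cos(-90.0°) + j·sin(-90.0°)) = 0 - j24.4 V
Step 2 — Sum components: V_total = 6.944 - j31.34 V.
Step 3 — Convert to polar: |V_total| = 32.1 V, ∠V_total = -77.5°.

V_total = 32.1∠-77.5° V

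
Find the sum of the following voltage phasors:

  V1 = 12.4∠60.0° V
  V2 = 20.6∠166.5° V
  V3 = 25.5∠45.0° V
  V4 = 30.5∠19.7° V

Step 1 — Convert each phasor to rectangular form:
  V1 = 12.4·(cos(60.0°) + j·sin(60.0°)) = 6.2 + j10.74 V
  V2 = 20.6·(cos(166.5°) + j·sin(166.5°)) = -20.03 + j4.809 V
  V3 = 25.5·(cos(45.0°) + j·sin(45.0°)) = 18.03 + j18.03 V
  V4 = 30.5·(cos(19.7°) + j·sin(19.7°)) = 28.71 + j10.28 V
Step 2 — Sum components: V_total = 32.92 + j43.86 V.
Step 3 — Convert to polar: |V_total| = 54.84 V, ∠V_total = 53.1°.

V_total = 54.84∠53.1° V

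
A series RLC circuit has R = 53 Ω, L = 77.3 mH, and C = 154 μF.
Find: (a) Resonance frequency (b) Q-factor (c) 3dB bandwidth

Step 1 — Resonance condition Im(Z)=0 gives ω₀ = 1/√(LC).
Step 2 — ω₀ = 1/√(0.0773·0.000154) = 289.8 rad/s.
Step 3 — f₀ = ω₀/(2π) = 46.13 Hz.
Step 4 — Series Q: Q = ω₀L/R = 289.8·0.0773/53 = 0.4227.
Step 5 — 3dB bandwidth: Δω = ω₀/Q = 685.6 rad/s; BW = Δω/(2π) = 109.1 Hz.

(a) f₀ = 46.13 Hz  (b) Q = 0.4227  (c) BW = 109.1 Hz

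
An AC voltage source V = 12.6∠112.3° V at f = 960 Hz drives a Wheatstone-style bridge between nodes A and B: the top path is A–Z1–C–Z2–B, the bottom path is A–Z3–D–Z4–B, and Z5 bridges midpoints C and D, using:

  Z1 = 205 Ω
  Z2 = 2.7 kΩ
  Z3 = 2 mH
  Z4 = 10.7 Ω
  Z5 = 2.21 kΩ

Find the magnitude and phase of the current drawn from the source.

Step 1 — Angular frequency: ω = 2π·f = 2π·960 = 6032 rad/s.
Step 2 — Component impedances:
  Z1: Z = R = 205 Ω
  Z2: Z = R = 2700 Ω
  Z3: Z = jωL = j·6032·0.002 = 0 + j12.06 Ω
  Z4: Z = R = 10.7 Ω
  Z5: Z = R = 2210 Ω
Step 3 — Bridge requires nodal analysis (the Z5 bridge couples midpoints C and D, so the two paths cannot be reduced to a simple series/parallel combination). Setting node B to ground and injecting 1 A at node A, the 3-node admittance system at A, C, D solves to V_A = Z_AB = 10.76 + j11.98 Ω = 16.11∠48.1° Ω.
Step 4 — Source phasor: V = 12.6∠112.3° V = -4.781 + j11.66 V.
Step 5 — Ohm's law: I = V / Z_total = (-4.781 + j11.66) / (10.76 + j11.98) = 0.3401 + j0.7046 A.
Step 6 — Convert to polar: |I| = 0.7824 A, ∠I = 64.2°.

I = 0.7824∠64.2° A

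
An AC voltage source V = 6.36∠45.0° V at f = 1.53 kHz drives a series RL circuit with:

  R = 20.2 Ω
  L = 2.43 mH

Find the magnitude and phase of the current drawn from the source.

Step 1 — Angular frequency: ω = 2π·f = 2π·1530 = 9613 rad/s.
Step 2 — Component impedances:
  R: Z = R = 20.2 Ω
  L: Z = jωL = j·9613·0.00243 = 0 + j23.36 Ω
Step 3 — Series combination: Z_total = R + L = 20.2 + j23.36 Ω = 30.88∠49.1° Ω.
Step 4 — Source phasor: V = 6.36∠45.0° V = 4.497 + j4.497 V.
Step 5 — Ohm's law: I = V / Z_total = (4.497 + j4.497) / (20.2 + j23.36) = 0.2054 - j0.0149 A.
Step 6 — Convert to polar: |I| = 0.2059 A, ∠I = -4.1°.

I = 0.2059∠-4.1° A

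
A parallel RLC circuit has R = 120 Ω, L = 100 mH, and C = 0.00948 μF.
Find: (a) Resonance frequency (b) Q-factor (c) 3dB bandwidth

Step 1 — Resonance: ω₀ = 1/√(LC) = 1/√(0.1·9.48e-09) = 3.248e+04 rad/s.
Step 2 — f₀ = ω₀/(2π) = 5169 Hz.
Step 3 — Parallel Q: Q = R/(ω₀L) = 120/(3.248e+04·0.1) = 0.03695.
Step 4 — Bandwidth: Δω = ω₀/Q = 8.79e+05 rad/s; BW = Δω/(2π) = 1.399e+05 Hz.

(a) f₀ = 5169 Hz  (b) Q = 0.03695  (c) BW = 1.399e+05 Hz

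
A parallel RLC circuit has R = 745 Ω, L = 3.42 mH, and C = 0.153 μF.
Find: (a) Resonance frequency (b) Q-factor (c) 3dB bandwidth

Step 1 — Resonance: ω₀ = 1/√(LC) = 1/√(0.00342·1.53e-07) = 4.372e+04 rad/s.
Step 2 — f₀ = ω₀/(2π) = 6958 Hz.
Step 3 — Parallel Q: Q = R/(ω₀L) = 745/(4.372e+04·0.00342) = 4.983.
Step 4 — Bandwidth: Δω = ω₀/Q = 8773 rad/s; BW = Δω/(2π) = 1396 Hz.

(a) f₀ = 6958 Hz  (b) Q = 4.983  (c) BW = 1396 Hz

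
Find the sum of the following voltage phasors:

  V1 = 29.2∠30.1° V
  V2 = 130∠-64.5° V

Step 1 — Convert each phasor to rectangular form:
  V1 = 29.2·(cos(30.1°) + j·sin(30.1°)) = 25.26 + j14.64 V
  V2 = 130·(cos(-64.5°) + j·sin(-64.5°)) = 55.97 - j117.3 V
Step 2 — Sum components: V_total = 81.23 - j102.7 V.
Step 3 — Convert to polar: |V_total| = 130.9 V, ∠V_total = -51.7°.

V_total = 130.9∠-51.7° V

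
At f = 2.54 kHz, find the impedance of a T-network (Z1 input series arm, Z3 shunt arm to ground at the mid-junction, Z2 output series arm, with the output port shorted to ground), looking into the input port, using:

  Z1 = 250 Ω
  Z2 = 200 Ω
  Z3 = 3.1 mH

Step 1 — Angular frequency: ω = 2π·f = 2π·2540 = 1.596e+04 rad/s.
Step 2 — Component impedances:
  Z1: Z = R = 250 Ω
  Z2: Z = R = 200 Ω
  Z3: Z = jωL = j·1.596e+04·0.0031 = 0 + j49.47 Ω
Step 3 — With the output port shorted to ground, the output series arm Z2 runs from the junction to ground; the shunt arm Z3 also runs from the junction to ground. They appear in parallel: Z3 || Z2 = 11.53 + j46.62 Ω.
Step 4 — Series with input arm Z1: Z_in = Z1 + (Z3 || Z2) = 261.5 + j46.62 Ω = 265.7∠10.1° Ω.

Z = 261.5 + j46.62 Ω = 265.7∠10.1° Ω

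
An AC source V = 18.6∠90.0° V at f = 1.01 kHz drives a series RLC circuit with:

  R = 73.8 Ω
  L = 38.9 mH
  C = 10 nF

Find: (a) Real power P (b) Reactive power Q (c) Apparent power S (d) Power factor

Step 1 — Angular frequency: ω = 2π·f = 2π·1010 = 6346 rad/s.
Step 2 — Component impedances:
  R: Z = R = 73.8 Ω
  L: Z = jωL = j·6346·0.0389 = 0 + j246.9 Ω
  C: Z = 1/(jωC) = -j/(ω·C) = 0 - j1.576e+04 Ω
Step 3 — Series combination: Z_total = R + L + C = 73.8 - j1.551e+04 Ω = 1.551e+04∠-89.7° Ω.
Step 4 — Source phasor: V = 18.6∠90.0° V = 0 + j18.6 V.
Step 5 — Current: I = V / Z = -0.001199 + j5.705e-06 A = 0.001199∠179.7° A.
Step 6 — Complex power: S = V·I* = 0.0001061 - j0.0223 VA.
Step 7 — Real power: P = Re(S) = 0.0001061 W.
Step 8 — Reactive power: Q = Im(S) = -0.0223 VAR.
Step 9 — Apparent power: |S| = 0.0223 VA.
Step 10 — Power factor: PF = P/|S| = 0.004758 (leading).

(a) P = 0.0001061 W  (b) Q = -0.0223 VAR  (c) S = 0.0223 VA  (d) PF = 0.004758 (leading)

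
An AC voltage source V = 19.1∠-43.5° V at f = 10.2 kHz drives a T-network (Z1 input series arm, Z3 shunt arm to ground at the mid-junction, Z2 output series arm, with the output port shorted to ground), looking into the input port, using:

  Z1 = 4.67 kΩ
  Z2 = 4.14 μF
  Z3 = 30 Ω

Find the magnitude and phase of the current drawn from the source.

Step 1 — Angular frequency: ω = 2π·f = 2π·1.02e+04 = 6.409e+04 rad/s.
Step 2 — Component impedances:
  Z1: Z = R = 4670 Ω
  Z2: Z = 1/(jωC) = -j/(ω·C) = 0 - j3.769 Ω
  Z3: Z = R = 30 Ω
Step 3 — With the output port shorted to ground, the output series arm Z2 runs from the junction to ground; the shunt arm Z3 also runs from the junction to ground. They appear in parallel: Z3 || Z2 = 0.4661 - j3.71 Ω.
Step 4 — Series with input arm Z1: Z_in = Z1 + (Z3 || Z2) = 4670 - j3.71 Ω = 4670∠-0.0° Ω.
Step 5 — Source phasor: V = 19.1∠-43.5° V = 13.85 - j13.15 V.
Step 6 — Ohm's law: I = V / Z_total = (13.85 - j13.15) / (4670 - j3.71) = 0.002969 - j0.002813 A.
Step 7 — Convert to polar: |I| = 0.00409 A, ∠I = -43.5°.

I = 0.00409∠-43.5° A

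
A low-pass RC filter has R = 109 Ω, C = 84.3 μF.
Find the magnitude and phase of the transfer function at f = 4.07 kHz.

Step 1 — Angular frequency: ω = 2π·4070 = 2.557e+04 rad/s.
Step 2 — Transfer function: H(jω) = 1/(1 + jωRC).
Step 3 — Denominator: 1 + jωRC = 1 + j·2.557e+04·109·8.43e-05 = 1 + j235.
Step 4 — H = 1.811e-05 - j0.004256.
Step 5 — Magnitude: |H| = 0.004256 (-47.4 dB); phase: φ = -89.8°.

|H| = 0.004256 (-47.4 dB), φ = -89.8°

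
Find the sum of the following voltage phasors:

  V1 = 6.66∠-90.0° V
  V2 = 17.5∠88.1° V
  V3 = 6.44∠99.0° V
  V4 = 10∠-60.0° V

Step 1 — Convert each phasor to rectangular form:
  V1 = 6.66·(cos(-90.0°) + j·sin(-90.0°)) = 0 - j6.66 V
  V2 = 17.5·(cos(88.1°) + j·sin(88.1°)) = 0.5802 + j17.49 V
  V3 = 6.44·(cos(99.0°) + j·sin(99.0°)) = -1.007 + j6.361 V
  V4 = 10·(cos(-60.0°) + j·sin(-60.0°)) = 5 - j8.66 V
Step 2 — Sum components: V_total = 4.573 + j8.531 V.
Step 3 — Convert to polar: |V_total| = 9.679 V, ∠V_total = 61.8°.

V_total = 9.679∠61.8° V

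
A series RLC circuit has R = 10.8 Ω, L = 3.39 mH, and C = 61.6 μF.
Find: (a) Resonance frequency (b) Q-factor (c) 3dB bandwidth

Step 1 — Resonance: ω₀ = 1/√(LC) = 1/√(0.00339·6.16e-05) = 2188 rad/s.
Step 2 — f₀ = ω₀/(2π) = 348.3 Hz.
Step 3 — Series Q: Q = ω₀L/R = 2188·0.00339/10.8 = 0.6869.
Step 4 — Bandwidth: Δω = ω₀/Q = 3186 rad/s; BW = Δω/(2π) = 507 Hz.

(a) f₀ = 348.3 Hz  (b) Q = 0.6869  (c) BW = 507 Hz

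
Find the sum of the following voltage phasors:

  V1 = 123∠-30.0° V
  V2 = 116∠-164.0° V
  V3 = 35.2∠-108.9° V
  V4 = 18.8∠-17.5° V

Step 1 — Convert each phasor to rectangular form:
  V1 = 123·(cos(-30.0°) + j·sin(-30.0°)) = 106.5 - j61.5 V
  V2 = 116·(cos(-164.0°) + j·sin(-164.0°)) = -111.5 - j31.97 V
  V3 = 35.2·(cos(-108.9°) + j·sin(-108.9°)) = -11.4 - j33.3 V
  V4 = 18.8·(cos(-17.5°) + j·sin(-17.5°)) = 17.93 - j5.653 V
Step 2 — Sum components: V_total = 1.543 - j132.4 V.
Step 3 — Convert to polar: |V_total| = 132.4 V, ∠V_total = -89.3°.

V_total = 132.4∠-89.3° V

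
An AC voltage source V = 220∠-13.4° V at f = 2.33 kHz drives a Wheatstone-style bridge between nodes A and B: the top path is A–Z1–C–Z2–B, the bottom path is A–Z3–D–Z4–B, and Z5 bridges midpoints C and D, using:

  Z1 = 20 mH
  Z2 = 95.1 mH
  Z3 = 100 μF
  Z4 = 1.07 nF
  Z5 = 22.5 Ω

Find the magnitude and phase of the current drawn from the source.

Step 1 — Angular frequency: ω = 2π·f = 2π·2330 = 1.464e+04 rad/s.
Step 2 — Component impedances:
  Z1: Z = jωL = j·1.464e+04·0.02 = 0 + j292.8 Ω
  Z2: Z = jωL = j·1.464e+04·0.0951 = 0 + j1392 Ω
  Z3: Z = 1/(jωC) = -j/(ω·C) = 0 - j0.6831 Ω
  Z4: Z = 1/(jωC) = -j/(ω·C) = 0 - j6.384e+04 Ω
  Z5: Z = R = 22.5 Ω
Step 3 — Bridge requires nodal analysis (the Z5 bridge couples midpoints C and D, so the two paths cannot be reduced to a simple series/parallel combination). Setting node B to ground and injecting 1 A at node A, the 3-node admittance system at A, C, D solves to V_A = Z_AB = 23.48 + j1424 Ω = 1425∠89.1° Ω.
Step 4 — Source phasor: V = 220∠-13.4° V = 214 - j50.98 V.
Step 5 — Ohm's law: I = V / Z_total = (214 - j50.98) / (23.48 + j1424) = -0.03331 - j0.1508 A.
Step 6 — Convert to polar: |I| = 0.1544 A, ∠I = -102.5°.

I = 0.1544∠-102.5° A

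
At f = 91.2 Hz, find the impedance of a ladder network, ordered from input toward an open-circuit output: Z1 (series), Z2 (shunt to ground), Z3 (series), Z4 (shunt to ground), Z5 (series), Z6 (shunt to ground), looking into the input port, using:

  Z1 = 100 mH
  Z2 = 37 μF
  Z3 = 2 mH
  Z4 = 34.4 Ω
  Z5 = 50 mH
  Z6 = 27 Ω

Step 1 — Angular frequency: ω = 2π·f = 2π·91.2 = 573 rad/s.
Step 2 — Component impedances:
  Z1: Z = jωL = j·573·0.1 = 0 + j57.3 Ω
  Z2: Z = 1/(jωC) = -j/(ω·C) = 0 - j47.17 Ω
  Z3: Z = jωL = j·573·0.002 = 0 + j1.146 Ω
  Z4: Z = R = 34.4 Ω
  Z5: Z = jωL = j·573·0.05 = 0 + j28.65 Ω
  Z6: Z = R = 27 Ω
Step 3 — Ladder network (open output): work backward from the far end, alternating series and parallel combinations. Z_in = 22.49 + j56.91 Ω = 61.19∠68.4° Ω.

Z = 22.49 + j56.91 Ω = 61.19∠68.4° Ω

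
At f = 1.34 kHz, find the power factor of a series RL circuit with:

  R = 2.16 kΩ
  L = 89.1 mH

Step 1 — Angular frequency: ω = 2π·f = 2π·1340 = 8419 rad/s.
Step 2 — Component impedances:
  R: Z = R = 2160 Ω
  L: Z = jωL = j·8419·0.0891 = 0 + j750.2 Ω
Step 3 — Series combination: Z_total = R + L = 2160 + j750.2 Ω = 2287∠19.2° Ω.
Step 4 — Power factor: PF = cos(φ) = Re(Z)/|Z| = 2160/2286.6 = 0.9446.
Step 5 — Type: Im(Z) = 750.2 ⇒ lagging (phase φ = 19.2°).

PF = 0.9446 (lagging, φ = 19.2°)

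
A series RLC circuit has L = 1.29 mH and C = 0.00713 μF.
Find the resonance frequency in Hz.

Step 1 — Resonance condition Im(Z)=0 gives ω₀ = 1/√(LC).
Step 2 — ω₀ = 1/√(0.00129·7.13e-09) = 3.297e+05 rad/s.
Step 3 — f₀ = ω₀/(2π) = 5.248e+04 Hz.

f₀ = 5.248e+04 Hz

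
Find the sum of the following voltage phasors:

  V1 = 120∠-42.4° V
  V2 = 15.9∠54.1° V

Step 1 — Convert each phasor to rectangular form:
  V1 = 120·(cos(-42.4°) + j·sin(-42.4°)) = 88.61 - j80.92 V
  V2 = 15.9·(cos(54.1°) + j·sin(54.1°)) = 9.323 + j12.88 V
Step 2 — Sum components: V_total = 97.94 - j68.04 V.
Step 3 — Convert to polar: |V_total| = 119.3 V, ∠V_total = -34.8°.

V_total = 119.3∠-34.8° V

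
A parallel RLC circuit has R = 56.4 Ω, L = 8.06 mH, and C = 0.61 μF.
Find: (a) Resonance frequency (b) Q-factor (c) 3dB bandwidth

Step 1 — Resonance: ω₀ = 1/√(LC) = 1/√(0.00806·6.1e-07) = 1.426e+04 rad/s.
Step 2 — f₀ = ω₀/(2π) = 2270 Hz.
Step 3 — Parallel Q: Q = R/(ω₀L) = 56.4/(1.426e+04·0.00806) = 0.4907.
Step 4 — Bandwidth: Δω = ω₀/Q = 2.907e+04 rad/s; BW = Δω/(2π) = 4626 Hz.

(a) f₀ = 2270 Hz  (b) Q = 0.4907  (c) BW = 4626 Hz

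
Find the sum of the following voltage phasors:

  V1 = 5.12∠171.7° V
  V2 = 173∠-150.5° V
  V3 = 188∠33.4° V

Step 1 — Convert each phasor to rectangular form:
  V1 = 5.12·(cos(171.7°) + j·sin(171.7°)) = -5.066 + j0.7391 V
  V2 = 173·(cos(-150.5°) + j·sin(-150.5°)) = -150.6 - j85.19 V
  V3 = 188·(cos(33.4°) + j·sin(33.4°)) = 157 + j103.5 V
Step 2 — Sum components: V_total = 1.313 + j19.04 V.
Step 3 — Convert to polar: |V_total| = 19.09 V, ∠V_total = 86.1°.

V_total = 19.09∠86.1° V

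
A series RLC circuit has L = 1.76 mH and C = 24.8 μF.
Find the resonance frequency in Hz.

Step 1 — Resonance condition Im(Z)=0 gives ω₀ = 1/√(LC).
Step 2 — ω₀ = 1/√(0.00176·2.48e-05) = 4786 rad/s.
Step 3 — f₀ = ω₀/(2π) = 761.8 Hz.

f₀ = 761.8 Hz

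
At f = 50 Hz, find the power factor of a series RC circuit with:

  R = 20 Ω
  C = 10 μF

Step 1 — Angular frequency: ω = 2π·f = 2π·50 = 314.2 rad/s.
Step 2 — Component impedances:
  R: Z = R = 20 Ω
  C: Z = 1/(jωC) = -j/(ω·C) = 0 - j318.3 Ω
Step 3 — Series combination: Z_total = R + C = 20 - j318.3 Ω = 318.9∠-86.4° Ω.
Step 4 — Power factor: PF = cos(φ) = Re(Z)/|Z| = 20/318.94 = 0.06271.
Step 5 — Type: Im(Z) = -318.3 ⇒ leading (phase φ = -86.4°).

PF = 0.06271 (leading, φ = -86.4°)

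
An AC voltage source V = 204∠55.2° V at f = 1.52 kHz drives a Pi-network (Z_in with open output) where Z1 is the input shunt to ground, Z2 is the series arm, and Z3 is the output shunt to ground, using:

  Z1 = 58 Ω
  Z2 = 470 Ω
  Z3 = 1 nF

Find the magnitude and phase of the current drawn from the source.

Step 1 — Angular frequency: ω = 2π·f = 2π·1520 = 9550 rad/s.
Step 2 — Component impedances:
  Z1: Z = R = 58 Ω
  Z2: Z = R = 470 Ω
  Z3: Z = 1/(jωC) = -j/(ω·C) = 0 - j1.047e+05 Ω
Step 3 — With open output, the series arm Z2 and the output shunt Z3 appear in series to ground: Z2 + Z3 = 470 - j1.047e+05 Ω.
Step 4 — Parallel with input shunt Z1: Z_in = Z1 || (Z2 + Z3) = 58 - j0.03213 Ω = 58∠-0.0° Ω.
Step 5 — Source phasor: V = 204∠55.2° V = 116.4 + j167.5 V.
Step 6 — Ohm's law: I = V / Z_total = (116.4 + j167.5) / (58 - j0.03213) = 2.006 + j2.889 A.
Step 7 — Convert to polar: |I| = 3.517 A, ∠I = 55.2°.

I = 3.517∠55.2° A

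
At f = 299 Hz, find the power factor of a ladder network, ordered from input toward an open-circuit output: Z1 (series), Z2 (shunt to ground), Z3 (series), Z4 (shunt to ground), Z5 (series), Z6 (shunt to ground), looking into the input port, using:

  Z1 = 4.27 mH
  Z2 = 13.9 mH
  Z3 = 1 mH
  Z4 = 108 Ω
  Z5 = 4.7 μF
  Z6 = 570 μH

Step 1 — Angular frequency: ω = 2π·f = 2π·299 = 1879 rad/s.
Step 2 — Component impedances:
  Z1: Z = jωL = j·1879·0.00427 = 0 + j8.022 Ω
  Z2: Z = jωL = j·1879·0.0139 = 0 + j26.11 Ω
  Z3: Z = jωL = j·1879·0.001 = 0 + j1.879 Ω
  Z4: Z = R = 108 Ω
  Z5: Z = 1/(jωC) = -j/(ω·C) = 0 - j113.3 Ω
  Z6: Z = jωL = j·1879·0.00057 = 0 + j1.071 Ω
Step 3 — Ladder network (open output): work backward from the far end, alternating series and parallel combinations. Z_in = 10.02 + j38.78 Ω = 40.05∠75.5° Ω.
Step 4 — Power factor: PF = cos(φ) = Re(Z)/|Z| = 10.016/40.049 = 0.2501.
Step 5 — Type: Im(Z) = 38.78 ⇒ lagging (phase φ = 75.5°).

PF = 0.2501 (lagging, φ = 75.5°)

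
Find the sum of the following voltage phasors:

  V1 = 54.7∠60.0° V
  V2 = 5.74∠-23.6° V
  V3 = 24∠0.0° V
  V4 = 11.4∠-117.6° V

Step 1 — Convert each phasor to rectangular form:
  V1 = 54.7·(cos(60.0°) + j·sin(60.0°)) = 27.35 + j47.37 V
  V2 = 5.74·(cos(-23.6°) + j·sin(-23.6°)) = 5.26 - j2.298 V
  V3 = 24·(cos(0.0°) + j·sin(0.0°)) = 24 V
  V4 = 11.4·(cos(-117.6°) + j·sin(-117.6°)) = -5.282 - j10.1 V
Step 2 — Sum components: V_total = 51.33 + j34.97 V.
Step 3 — Convert to polar: |V_total| = 62.11 V, ∠V_total = 34.3°.

V_total = 62.11∠34.3° V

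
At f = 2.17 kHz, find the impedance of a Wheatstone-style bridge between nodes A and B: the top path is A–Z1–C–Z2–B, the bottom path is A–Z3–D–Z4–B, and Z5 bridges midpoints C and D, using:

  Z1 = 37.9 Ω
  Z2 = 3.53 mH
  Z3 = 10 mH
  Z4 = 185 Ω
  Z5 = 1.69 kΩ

Step 1 — Angular frequency: ω = 2π·f = 2π·2170 = 1.363e+04 rad/s.
Step 2 — Component impedances:
  Z1: Z = R = 37.9 Ω
  Z2: Z = jωL = j·1.363e+04·0.00353 = 0 + j48.13 Ω
  Z3: Z = jωL = j·1.363e+04·0.01 = 0 + j136.3 Ω
  Z4: Z = R = 185 Ω
  Z5: Z = R = 1690 Ω
Step 3 — Bridge requires nodal analysis (the Z5 bridge couples midpoints C and D, so the two paths cannot be reduced to a simple series/parallel combination). Setting node B to ground and injecting 1 A at node A, the 3-node admittance system at A, C, D solves to V_A = Z_AB = 32.02 + j37.72 Ω = 49.48∠49.7° Ω.

Z = 32.02 + j37.72 Ω = 49.48∠49.7° Ω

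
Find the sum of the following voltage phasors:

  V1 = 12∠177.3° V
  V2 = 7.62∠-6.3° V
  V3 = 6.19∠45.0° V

Step 1 — Convert each phasor to rectangular form:
  V1 = 12·(cos(177.3°) + j·sin(177.3°)) = -11.99 + j0.5653 V
  V2 = 7.62·(cos(-6.3°) + j·sin(-6.3°)) = 7.574 - j0.8362 V
  V3 = 6.19·(cos(45.0°) + j·sin(45.0°)) = 4.377 + j4.377 V
Step 2 — Sum components: V_total = -0.03571 + j4.106 V.
Step 3 — Convert to polar: |V_total| = 4.106 V, ∠V_total = 90.5°.

V_total = 4.106∠90.5° V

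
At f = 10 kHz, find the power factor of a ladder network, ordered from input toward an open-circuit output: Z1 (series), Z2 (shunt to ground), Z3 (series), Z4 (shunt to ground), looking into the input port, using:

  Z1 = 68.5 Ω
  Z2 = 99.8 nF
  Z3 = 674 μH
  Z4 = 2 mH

Step 1 — Angular frequency: ω = 2π·f = 2π·1e+04 = 6.283e+04 rad/s.
Step 2 — Component impedances:
  Z1: Z = R = 68.5 Ω
  Z2: Z = 1/(jωC) = -j/(ω·C) = 0 - j159.5 Ω
  Z3: Z = jωL = j·6.283e+04·0.000674 = 0 + j42.35 Ω
  Z4: Z = jωL = j·6.283e+04·0.002 = 0 + j125.7 Ω
Step 3 — Ladder network (open output): work backward from the far end, alternating series and parallel combinations. Z_in = 68.5 - j3138 Ω = 3139∠-88.7° Ω.
Step 4 — Power factor: PF = cos(φ) = Re(Z)/|Z| = 68.5/3139 = 0.02182.
Step 5 — Type: Im(Z) = -3138 ⇒ leading (phase φ = -88.7°).

PF = 0.02182 (leading, φ = -88.7°)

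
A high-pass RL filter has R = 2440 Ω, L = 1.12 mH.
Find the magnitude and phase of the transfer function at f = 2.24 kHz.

Step 1 — Angular frequency: ω = 2π·2240 = 1.407e+04 rad/s.
Step 2 — Transfer function: H(jω) = jωL/(R + jωL).
Step 3 — Numerator jωL = j·15.76; denominator R + jωL = 2440 + j15.76.
Step 4 — H = 4.173e-05 + j0.00646.
Step 5 — Magnitude: |H| = 0.00646 (-43.8 dB); phase: φ = 89.6°.

|H| = 0.00646 (-43.8 dB), φ = 89.6°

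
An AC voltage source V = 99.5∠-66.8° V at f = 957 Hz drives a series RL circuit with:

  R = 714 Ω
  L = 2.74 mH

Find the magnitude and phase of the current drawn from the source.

Step 1 — Angular frequency: ω = 2π·f = 2π·957 = 6013 rad/s.
Step 2 — Component impedances:
  R: Z = R = 714 Ω
  L: Z = jωL = j·6013·0.00274 = 0 + j16.48 Ω
Step 3 — Series combination: Z_total = R + L = 714 + j16.48 Ω = 714.2∠1.3° Ω.
Step 4 — Source phasor: V = 99.5∠-66.8° V = 39.2 - j91.45 V.
Step 5 — Ohm's law: I = V / Z_total = (39.2 - j91.45) / (714 + j16.48) = 0.05191 - j0.1293 A.
Step 6 — Convert to polar: |I| = 0.1393 A, ∠I = -68.1°.

I = 0.1393∠-68.1° A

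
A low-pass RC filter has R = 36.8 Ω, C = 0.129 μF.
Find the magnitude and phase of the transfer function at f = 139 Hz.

Step 1 — Angular frequency: ω = 2π·139 = 873.4 rad/s.
Step 2 — Transfer function: H(jω) = 1/(1 + jωRC).
Step 3 — Denominator: 1 + jωRC = 1 + j·873.4·36.8·1.29e-07 = 1 + j0.004146.
Step 4 — H = 1 - j0.004146.
Step 5 — Magnitude: |H| = 1 (-0.0 dB); phase: φ = -0.2°.

|H| = 1 (-0.0 dB), φ = -0.2°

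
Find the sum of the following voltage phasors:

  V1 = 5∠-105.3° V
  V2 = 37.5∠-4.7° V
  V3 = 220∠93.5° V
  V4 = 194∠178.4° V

Step 1 — Convert each phasor to rectangular form:
  V1 = 5·(cos(-105.3°) + j·sin(-105.3°)) = -1.319 - j4.823 V
  V2 = 37.5·(cos(-4.7°) + j·sin(-4.7°)) = 37.37 - j3.073 V
  V3 = 220·(cos(93.5°) + j·sin(93.5°)) = -13.43 + j219.6 V
  V4 = 194·(cos(178.4°) + j·sin(178.4°)) = -193.9 + j5.417 V
Step 2 — Sum components: V_total = -171.3 + j217.1 V.
Step 3 — Convert to polar: |V_total| = 276.6 V, ∠V_total = 128.3°.

V_total = 276.6∠128.3° V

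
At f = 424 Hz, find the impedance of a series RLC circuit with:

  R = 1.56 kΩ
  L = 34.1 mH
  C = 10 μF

Step 1 — Angular frequency: ω = 2π·f = 2π·424 = 2664 rad/s.
Step 2 — Component impedances:
  R: Z = R = 1560 Ω
  L: Z = jωL = j·2664·0.0341 = 0 + j90.84 Ω
  C: Z = 1/(jωC) = -j/(ω·C) = 0 - j37.54 Ω
Step 3 — Series combination: Z_total = R + L + C = 1560 + j53.31 Ω = 1561∠2.0° Ω.

Z = 1560 + j53.31 Ω = 1561∠2.0° Ω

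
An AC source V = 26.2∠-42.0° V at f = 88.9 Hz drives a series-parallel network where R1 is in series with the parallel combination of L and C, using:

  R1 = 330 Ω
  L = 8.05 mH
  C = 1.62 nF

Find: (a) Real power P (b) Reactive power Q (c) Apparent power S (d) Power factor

Step 1 — Angular frequency: ω = 2π·f = 2π·88.9 = 558.6 rad/s.
Step 2 — Component impedances:
  R1: Z = R = 330 Ω
  L: Z = jωL = j·558.6·0.00805 = 0 + j4.497 Ω
  C: Z = 1/(jωC) = -j/(ω·C) = 0 - j1.105e+06 Ω
Step 3 — Parallel branch: L || C = 1/(1/L + 1/C) = 0 + j4.497 Ω.
Step 4 — Series with R1: Z_total = R1 + (L || C) = 330 + j4.497 Ω = 330∠0.8° Ω.
Step 5 — Source phasor: V = 26.2∠-42.0° V = 19.47 - j17.53 V.
Step 6 — Current: I = V / Z = 0.05827 - j0.05392 A = 0.07939∠-42.8° A.
Step 7 — Complex power: S = V·I* = 2.08 + j0.02834 VA.
Step 8 — Real power: P = Re(S) = 2.08 W.
Step 9 — Reactive power: Q = Im(S) = 0.02834 VAR.
Step 10 — Apparent power: |S| = 2.08 VA.
Step 11 — Power factor: PF = P/|S| = 0.9999 (lagging).

(a) P = 2.08 W  (b) Q = 0.02834 VAR  (c) S = 2.08 VA  (d) PF = 0.9999 (lagging)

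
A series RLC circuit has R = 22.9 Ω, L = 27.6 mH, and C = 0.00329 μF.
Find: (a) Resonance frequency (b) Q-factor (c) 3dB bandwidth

Step 1 — Resonance condition Im(Z)=0 gives ω₀ = 1/√(LC).
Step 2 — ω₀ = 1/√(0.0276·3.29e-09) = 1.049e+05 rad/s.
Step 3 — f₀ = ω₀/(2π) = 1.67e+04 Hz.
Step 4 — Series Q: Q = ω₀L/R = 1.049e+05·0.0276/22.9 = 126.5.
Step 5 — 3dB bandwidth: Δω = ω₀/Q = 829.7 rad/s; BW = Δω/(2π) = 132.1 Hz.

(a) f₀ = 1.67e+04 Hz  (b) Q = 126.5  (c) BW = 132.1 Hz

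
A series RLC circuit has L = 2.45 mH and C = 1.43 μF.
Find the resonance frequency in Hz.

Step 1 — Resonance condition Im(Z)=0 gives ω₀ = 1/√(LC).
Step 2 — ω₀ = 1/√(0.00245·1.43e-06) = 1.689e+04 rad/s.
Step 3 — f₀ = ω₀/(2π) = 2689 Hz.

f₀ = 2689 Hz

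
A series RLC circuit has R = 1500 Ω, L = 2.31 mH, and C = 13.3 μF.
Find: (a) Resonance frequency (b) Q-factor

Step 1 — Resonance condition Im(Z)=0 gives ω₀ = 1/√(LC).
Step 2 — ω₀ = 1/√(0.00231·1.33e-05) = 5705 rad/s.
Step 3 — f₀ = ω₀/(2π) = 908 Hz.
Step 4 — Series Q: Q = ω₀L/R = 5705·0.00231/1500 = 0.008786.

(a) f₀ = 908 Hz  (b) Q = 0.008786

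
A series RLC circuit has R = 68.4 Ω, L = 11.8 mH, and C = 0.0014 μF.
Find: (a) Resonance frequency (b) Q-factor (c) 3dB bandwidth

Step 1 — Resonance condition Im(Z)=0 gives ω₀ = 1/√(LC).
Step 2 — ω₀ = 1/√(0.0118·1.4e-09) = 2.46e+05 rad/s.
Step 3 — f₀ = ω₀/(2π) = 3.916e+04 Hz.
Step 4 — Series Q: Q = ω₀L/R = 2.46e+05·0.0118/68.4 = 42.44.
Step 5 — 3dB bandwidth: Δω = ω₀/Q = 5797 rad/s; BW = Δω/(2π) = 922.6 Hz.

(a) f₀ = 3.916e+04 Hz  (b) Q = 42.44  (c) BW = 922.6 Hz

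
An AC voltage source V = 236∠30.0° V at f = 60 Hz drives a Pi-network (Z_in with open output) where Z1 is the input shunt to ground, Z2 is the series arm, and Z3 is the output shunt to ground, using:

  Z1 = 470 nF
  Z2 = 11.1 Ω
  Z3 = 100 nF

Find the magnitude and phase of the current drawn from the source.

Step 1 — Angular frequency: ω = 2π·f = 2π·60 = 377 rad/s.
Step 2 — Component impedances:
  Z1: Z = 1/(jωC) = -j/(ω·C) = 0 - j5644 Ω
  Z2: Z = R = 11.1 Ω
  Z3: Z = 1/(jωC) = -j/(ω·C) = 0 - j2.653e+04 Ω
Step 3 — With open output, the series arm Z2 and the output shunt Z3 appear in series to ground: Z2 + Z3 = 11.1 - j2.653e+04 Ω.
Step 4 — Parallel with input shunt Z1: Z_in = Z1 || (Z2 + Z3) = 0.3416 - j4654 Ω = 4654∠-90.0° Ω.
Step 5 — Source phasor: V = 236∠30.0° V = 204.4 + j118 V.
Step 6 — Ohm's law: I = V / Z_total = (204.4 + j118) / (0.3416 - j4654) = -0.02535 + j0.04392 A.
Step 7 — Convert to polar: |I| = 0.05071 A, ∠I = 120.0°.

I = 0.05071∠120.0° A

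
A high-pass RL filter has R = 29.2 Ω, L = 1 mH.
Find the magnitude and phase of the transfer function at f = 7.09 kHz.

Step 1 — Angular frequency: ω = 2π·7090 = 4.455e+04 rad/s.
Step 2 — Transfer function: H(jω) = jωL/(R + jωL).
Step 3 — Numerator jωL = j·44.55; denominator R + jωL = 29.2 + j44.55.
Step 4 — H = 0.6995 + j0.4585.
Step 5 — Magnitude: |H| = 0.8363 (-1.6 dB); phase: φ = 33.2°.

|H| = 0.8363 (-1.6 dB), φ = 33.2°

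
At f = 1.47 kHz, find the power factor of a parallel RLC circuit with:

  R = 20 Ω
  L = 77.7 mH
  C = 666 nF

Step 1 — Angular frequency: ω = 2π·f = 2π·1470 = 9236 rad/s.
Step 2 — Component impedances:
  R: Z = R = 20 Ω
  L: Z = jωL = j·9236·0.0777 = 0 + j717.7 Ω
  C: Z = 1/(jωC) = -j/(ω·C) = 0 - j162.6 Ω
Step 3 — Parallel combination: 1/Z_total = 1/R + 1/L + 1/C; Z_total = 19.82 - j1.886 Ω = 19.91∠-5.4° Ω.
Step 4 — Power factor: PF = cos(φ) = Re(Z)/|Z| = 19.82/19.91 = 0.9955.
Step 5 — Type: Im(Z) = -1.886 ⇒ leading (phase φ = -5.4°).

PF = 0.9955 (leading, φ = -5.4°)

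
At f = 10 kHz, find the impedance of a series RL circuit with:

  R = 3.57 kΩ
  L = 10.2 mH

Step 1 — Angular frequency: ω = 2π·f = 2π·1e+04 = 6.283e+04 rad/s.
Step 2 — Component impedances:
  R: Z = R = 3570 Ω
  L: Z = jωL = j·6.283e+04·0.0102 = 0 + j640.9 Ω
Step 3 — Series combination: Z_total = R + L = 3570 + j640.9 Ω = 3627∠10.2° Ω.

Z = 3570 + j640.9 Ω = 3627∠10.2° Ω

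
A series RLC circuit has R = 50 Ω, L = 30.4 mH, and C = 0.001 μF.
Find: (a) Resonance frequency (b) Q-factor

Step 1 — Resonance condition Im(Z)=0 gives ω₀ = 1/√(LC).
Step 2 — ω₀ = 1/√(0.0304·1e-09) = 1.814e+05 rad/s.
Step 3 — f₀ = ω₀/(2π) = 2.887e+04 Hz.
Step 4 — Series Q: Q = ω₀L/R = 1.814e+05·0.0304/50 = 110.3.

(a) f₀ = 2.887e+04 Hz  (b) Q = 110.3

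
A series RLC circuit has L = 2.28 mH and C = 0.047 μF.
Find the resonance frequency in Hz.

Step 1 — Resonance condition Im(Z)=0 gives ω₀ = 1/√(LC).
Step 2 — ω₀ = 1/√(0.00228·4.7e-08) = 9.66e+04 rad/s.
Step 3 — f₀ = ω₀/(2π) = 1.537e+04 Hz.

f₀ = 1.537e+04 Hz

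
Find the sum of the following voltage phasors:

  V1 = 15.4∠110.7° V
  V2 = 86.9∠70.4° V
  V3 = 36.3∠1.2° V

Step 1 — Convert each phasor to rectangular form:
  V1 = 15.4·(cos(110.7°) + j·sin(110.7°)) = -5.444 + j14.41 V
  V2 = 86.9·(cos(70.4°) + j·sin(70.4°)) = 29.15 + j81.86 V
  V3 = 36.3·(cos(1.2°) + j·sin(1.2°)) = 36.29 + j0.7602 V
Step 2 — Sum components: V_total = 60 + j97.03 V.
Step 3 — Convert to polar: |V_total| = 114.1 V, ∠V_total = 58.3°.

V_total = 114.1∠58.3° V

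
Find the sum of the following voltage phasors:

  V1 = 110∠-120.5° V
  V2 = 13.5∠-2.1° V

Step 1 — Convert each phasor to rectangular form:
  V1 = 110·(cos(-120.5°) + j·sin(-120.5°)) = -55.83 - j94.78 V
  V2 = 13.5·(cos(-2.1°) + j·sin(-2.1°)) = 13.49 - j0.4947 V
Step 2 — Sum components: V_total = -42.34 - j95.27 V.
Step 3 — Convert to polar: |V_total| = 104.3 V, ∠V_total = -114.0°.

V_total = 104.3∠-114.0° V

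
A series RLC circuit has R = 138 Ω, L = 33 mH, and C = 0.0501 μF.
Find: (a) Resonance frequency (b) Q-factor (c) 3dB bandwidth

Step 1 — Resonance condition Im(Z)=0 gives ω₀ = 1/√(LC).
Step 2 — ω₀ = 1/√(0.033·5.01e-08) = 2.459e+04 rad/s.
Step 3 — f₀ = ω₀/(2π) = 3914 Hz.
Step 4 — Series Q: Q = ω₀L/R = 2.459e+04·0.033/138 = 5.881.
Step 5 — 3dB bandwidth: Δω = ω₀/Q = 4182 rad/s; BW = Δω/(2π) = 665.6 Hz.

(a) f₀ = 3914 Hz  (b) Q = 5.881  (c) BW = 665.6 Hz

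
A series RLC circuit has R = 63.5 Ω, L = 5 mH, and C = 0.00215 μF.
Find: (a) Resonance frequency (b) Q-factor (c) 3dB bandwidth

Step 1 — Resonance condition Im(Z)=0 gives ω₀ = 1/√(LC).
Step 2 — ω₀ = 1/√(0.005·2.15e-09) = 3.05e+05 rad/s.
Step 3 — f₀ = ω₀/(2π) = 4.854e+04 Hz.
Step 4 — Series Q: Q = ω₀L/R = 3.05e+05·0.005/63.5 = 24.02.
Step 5 — 3dB bandwidth: Δω = ω₀/Q = 1.27e+04 rad/s; BW = Δω/(2π) = 2021 Hz.

(a) f₀ = 4.854e+04 Hz  (b) Q = 24.02  (c) BW = 2021 Hz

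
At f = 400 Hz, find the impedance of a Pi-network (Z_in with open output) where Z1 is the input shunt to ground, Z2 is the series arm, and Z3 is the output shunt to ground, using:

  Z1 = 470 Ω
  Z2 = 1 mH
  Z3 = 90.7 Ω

Step 1 — Angular frequency: ω = 2π·f = 2π·400 = 2513 rad/s.
Step 2 — Component impedances:
  Z1: Z = R = 470 Ω
  Z2: Z = jωL = j·2513·0.001 = 0 + j2.513 Ω
  Z3: Z = R = 90.7 Ω
Step 3 — With open output, the series arm Z2 and the output shunt Z3 appear in series to ground: Z2 + Z3 = 90.7 + j2.513 Ω.
Step 4 — Parallel with input shunt Z1: Z_in = Z1 || (Z2 + Z3) = 76.04 + j1.766 Ω = 76.06∠1.3° Ω.

Z = 76.04 + j1.766 Ω = 76.06∠1.3° Ω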